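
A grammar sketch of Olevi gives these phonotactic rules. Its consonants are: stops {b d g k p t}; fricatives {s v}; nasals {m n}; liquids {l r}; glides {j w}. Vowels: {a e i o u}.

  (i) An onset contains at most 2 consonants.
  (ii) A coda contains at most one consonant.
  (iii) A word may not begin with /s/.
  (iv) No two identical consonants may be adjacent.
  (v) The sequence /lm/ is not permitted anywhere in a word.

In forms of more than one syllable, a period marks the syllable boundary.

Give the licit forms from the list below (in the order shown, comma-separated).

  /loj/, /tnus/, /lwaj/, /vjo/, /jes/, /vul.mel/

/loj/, /tnus/, /lwaj/, /vjo/, /jes/

/loj/ — σ1 onset /l/, coda /j/ ok → licit
/tnus/ — σ1 onset /tn/ (2C), coda /s/ ok → licit
/lwaj/ — σ1 onset /lw/ (2C), coda /j/ ok → licit
/vjo/ — σ1 onset /vj/ (2C), coda /∅/ ok → licit
/jes/ — σ1 onset /j/, coda /s/ ok → licit
/vul.mel/ — violates constraint (v): contains banned sequence /lm/ → illicit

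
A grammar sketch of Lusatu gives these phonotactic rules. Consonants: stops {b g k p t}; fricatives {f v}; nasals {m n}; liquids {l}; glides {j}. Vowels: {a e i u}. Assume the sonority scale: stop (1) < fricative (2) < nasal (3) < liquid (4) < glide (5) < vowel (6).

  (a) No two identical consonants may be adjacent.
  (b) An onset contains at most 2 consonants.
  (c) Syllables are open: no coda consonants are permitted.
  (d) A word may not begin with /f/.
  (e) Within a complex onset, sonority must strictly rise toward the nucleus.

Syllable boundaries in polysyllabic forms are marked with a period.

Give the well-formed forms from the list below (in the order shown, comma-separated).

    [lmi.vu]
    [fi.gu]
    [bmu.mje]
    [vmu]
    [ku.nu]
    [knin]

[lmi.vu] — violates constraint (e): syllable 1 onset /lm/: /l/ (liquid, 4) → /m/ (nasal, 3) does not rise → ill-formed
[fi.gu] — violates constraint (d): word begins with /f/ → ill-formed
[bmu.mje] — σ1 onset /bm/ (1→3 rises), coda /∅/ ok; σ2 onset /mj/ (3→5 rises), coda /∅/ ok → well-formed
[vmu] — σ1 onset /vm/ (2→3 rises), coda /∅/ ok → well-formed
[ku.nu] — σ1 onset /k/, coda /∅/ ok; σ2 onset /n/, coda /∅/ ok → well-formed
[knin] — violates constraint (c): syllable 1 coda /n/ has 1 consonant (> 0) → ill-formed

[bmu.mje], [vmu], [ku.nu]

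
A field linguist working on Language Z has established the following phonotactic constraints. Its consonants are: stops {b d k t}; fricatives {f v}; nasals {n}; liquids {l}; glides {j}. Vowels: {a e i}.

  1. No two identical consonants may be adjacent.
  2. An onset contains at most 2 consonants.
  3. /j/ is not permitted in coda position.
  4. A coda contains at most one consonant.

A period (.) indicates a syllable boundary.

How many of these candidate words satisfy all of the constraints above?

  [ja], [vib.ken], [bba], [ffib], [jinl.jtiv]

[ja] — σ1 onset /j/, coda /∅/ ok → permitted
[vib.ken] — σ1 onset /v/, coda /b/ ok; σ2 onset /k/, coda /n/ ok → permitted
[bba] — violates constraint 1: adjacent identical consonants /bb/ → not permitted
[ffib] — violates constraint 1: adjacent identical consonants /ff/ → not permitted
[jinl.jtiv] — violates constraint 4: syllable 1 coda /nl/ has 2 consonants (> 1) → not permitted
Permitted: [ja], [vib.ken] → 2.

2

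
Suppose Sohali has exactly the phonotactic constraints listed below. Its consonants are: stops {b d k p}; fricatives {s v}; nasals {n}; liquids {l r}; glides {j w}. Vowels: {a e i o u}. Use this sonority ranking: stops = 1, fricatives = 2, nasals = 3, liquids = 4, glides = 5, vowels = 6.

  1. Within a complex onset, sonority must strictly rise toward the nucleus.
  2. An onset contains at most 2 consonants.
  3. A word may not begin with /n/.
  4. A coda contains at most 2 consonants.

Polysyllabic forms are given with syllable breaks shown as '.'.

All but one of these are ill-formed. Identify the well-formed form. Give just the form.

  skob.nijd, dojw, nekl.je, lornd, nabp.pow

dojw

skob.nijd — violates constraint 1: syllable 1 onset /sk/: /s/ (fricative, 2) → /k/ (stop, 1) does not rise → ill-formed
dojw — σ1 onset /d/, coda /jw/ (2C) ok → well-formed
nekl.je — violates constraint 3: word begins with /n/ → ill-formed
lornd — violates constraint 4: syllable 1 coda /rnd/ has 3 consonants (> 2) → ill-formed
nabp.pow — violates constraint 3: word begins with /n/ → ill-formed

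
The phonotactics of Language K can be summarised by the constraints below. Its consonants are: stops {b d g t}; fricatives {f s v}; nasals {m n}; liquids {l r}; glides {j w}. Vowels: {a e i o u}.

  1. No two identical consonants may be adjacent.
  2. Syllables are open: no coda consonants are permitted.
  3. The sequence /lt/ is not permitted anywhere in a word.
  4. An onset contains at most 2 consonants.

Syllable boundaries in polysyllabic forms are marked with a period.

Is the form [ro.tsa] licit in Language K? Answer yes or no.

[ro.tsa] — σ1 onset /r/, coda /∅/ ok; σ2 onset /ts/ (2C), coda /∅/ ok → licit

yes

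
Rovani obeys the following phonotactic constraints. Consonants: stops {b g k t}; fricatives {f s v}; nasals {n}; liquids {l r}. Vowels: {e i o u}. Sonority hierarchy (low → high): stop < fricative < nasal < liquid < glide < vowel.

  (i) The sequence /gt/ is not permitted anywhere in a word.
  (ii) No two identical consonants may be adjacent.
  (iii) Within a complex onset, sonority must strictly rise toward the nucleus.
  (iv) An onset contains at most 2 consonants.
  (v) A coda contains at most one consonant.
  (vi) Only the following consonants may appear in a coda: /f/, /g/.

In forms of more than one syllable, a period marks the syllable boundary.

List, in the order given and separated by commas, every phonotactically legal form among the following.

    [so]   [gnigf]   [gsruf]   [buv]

[so] — σ1 onset /s/, coda /∅/ ok → phonotactically legal
[gnigf] — violates constraint (v): syllable 1 coda /gf/ has 2 consonants (> 1) → phonotactically illegal
[gsruf] — violates constraint (iv): syllable 1 onset /gsr/ has 3 consonants (> 2) → phonotactically illegal
[buv] — violates constraint (vi): syllable 1 coda contains /v/, which is not a licensed coda consonant → phonotactically illegal

[so]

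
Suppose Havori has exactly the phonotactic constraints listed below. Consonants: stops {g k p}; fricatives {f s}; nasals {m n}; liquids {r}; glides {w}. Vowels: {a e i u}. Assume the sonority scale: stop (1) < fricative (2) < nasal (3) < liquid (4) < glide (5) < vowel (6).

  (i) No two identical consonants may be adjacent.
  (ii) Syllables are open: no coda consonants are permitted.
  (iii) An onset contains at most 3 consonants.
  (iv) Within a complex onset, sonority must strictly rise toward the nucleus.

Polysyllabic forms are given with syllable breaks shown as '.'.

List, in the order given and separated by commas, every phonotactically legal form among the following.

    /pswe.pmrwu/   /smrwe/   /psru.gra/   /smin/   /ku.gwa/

/psru.gra/, /ku.gwa/

/pswe.pmrwu/ — violates constraint (iii): syllable 2 onset /pmrw/ has 4 consonants (> 3) → phonotactically illegal
/smrwe/ — violates constraint (iii): syllable 1 onset /smrw/ has 4 consonants (> 3) → phonotactically illegal
/psru.gra/ — σ1 onset /psr/ (1→2→4 rises), coda /∅/ ok; σ2 onset /gr/ (1→4 rises), coda /∅/ ok → phonotactically legal
/smin/ — violates constraint (ii): syllable 1 coda /n/ has 1 consonant (> 0) → phonotactically illegal
/ku.gwa/ — σ1 onset /k/, coda /∅/ ok; σ2 onset /gw/ (1→5 rises), coda /∅/ ok → phonotactically legal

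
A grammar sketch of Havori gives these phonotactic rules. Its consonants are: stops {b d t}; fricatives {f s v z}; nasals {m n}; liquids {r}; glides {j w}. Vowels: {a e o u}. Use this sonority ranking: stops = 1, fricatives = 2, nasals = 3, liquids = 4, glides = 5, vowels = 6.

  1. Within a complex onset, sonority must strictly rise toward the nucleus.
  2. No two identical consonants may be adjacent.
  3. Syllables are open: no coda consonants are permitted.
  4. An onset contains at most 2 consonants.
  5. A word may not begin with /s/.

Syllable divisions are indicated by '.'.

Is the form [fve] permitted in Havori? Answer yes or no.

no

[fve] — violates constraint 1: syllable 1 onset /fv/: /f/ (fricative, 2) → /v/ (fricative, 2) does not rise → not permitted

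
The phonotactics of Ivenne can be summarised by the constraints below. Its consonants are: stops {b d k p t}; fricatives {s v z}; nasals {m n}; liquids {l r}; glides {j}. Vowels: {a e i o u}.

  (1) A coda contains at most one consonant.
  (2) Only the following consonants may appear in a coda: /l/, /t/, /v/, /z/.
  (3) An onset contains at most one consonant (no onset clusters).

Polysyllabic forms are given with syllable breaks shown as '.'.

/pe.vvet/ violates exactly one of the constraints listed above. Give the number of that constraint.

/pe.vvet/: syllable 2 onset /vv/ has 2 consonants (> 1).
This is a violation of constraint 3: "An onset contains at most one consonant (no onset clusters)."
The remaining constraints (1, 2) are satisfied.

3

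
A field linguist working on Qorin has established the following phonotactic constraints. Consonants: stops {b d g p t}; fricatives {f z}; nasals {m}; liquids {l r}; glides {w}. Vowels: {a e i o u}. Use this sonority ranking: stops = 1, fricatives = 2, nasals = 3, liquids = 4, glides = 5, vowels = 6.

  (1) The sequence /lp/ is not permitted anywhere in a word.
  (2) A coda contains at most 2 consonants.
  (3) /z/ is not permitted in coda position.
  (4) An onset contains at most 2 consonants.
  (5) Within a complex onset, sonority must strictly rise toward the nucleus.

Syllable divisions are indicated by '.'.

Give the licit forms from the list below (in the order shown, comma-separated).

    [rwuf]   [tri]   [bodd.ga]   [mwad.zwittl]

[rwuf] — σ1 onset /rw/ (4→5 rises), coda /f/ ok → licit
[tri] — σ1 onset /tr/ (1→4 rises), coda /∅/ ok → licit
[bodd.ga] — σ1 onset /b/, coda /dd/ (2C) ok; σ2 onset /g/, coda /∅/ ok → licit
[mwad.zwittl] — violates constraint 2: syllable 2 coda /ttl/ has 3 consonants (> 2) → illicit

[rwuf], [tri], [bodd.ga]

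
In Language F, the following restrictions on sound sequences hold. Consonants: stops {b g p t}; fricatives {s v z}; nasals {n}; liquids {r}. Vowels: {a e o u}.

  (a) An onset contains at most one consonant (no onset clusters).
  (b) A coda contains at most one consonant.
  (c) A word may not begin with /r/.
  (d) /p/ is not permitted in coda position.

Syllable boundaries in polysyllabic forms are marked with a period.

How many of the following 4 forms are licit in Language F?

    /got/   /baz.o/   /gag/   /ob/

4

/got/ — σ1 onset /g/, coda /t/ ok → licit
/baz.o/ — σ1 onset /b/, coda /z/ ok; σ2 onset /∅/, coda /∅/ ok → licit
/gag/ — σ1 onset /g/, coda /g/ ok → licit
/ob/ — σ1 onset /∅/, coda /b/ ok → licit
Licit: /got/, /baz.o/, /gag/, /ob/ → 4.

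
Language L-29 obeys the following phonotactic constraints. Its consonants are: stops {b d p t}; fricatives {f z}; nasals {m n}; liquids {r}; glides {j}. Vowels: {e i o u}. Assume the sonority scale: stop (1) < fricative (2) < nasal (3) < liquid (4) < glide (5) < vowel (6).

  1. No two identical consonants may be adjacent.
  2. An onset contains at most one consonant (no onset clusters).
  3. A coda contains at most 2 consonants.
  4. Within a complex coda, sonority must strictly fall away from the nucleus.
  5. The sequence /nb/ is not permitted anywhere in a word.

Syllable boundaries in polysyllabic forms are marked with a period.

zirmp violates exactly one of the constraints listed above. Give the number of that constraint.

zirmp: syllable 1 coda /rmp/ has 3 consonants (> 2).
This is a violation of constraint 3: "A coda contains at most 2 consonants."
The remaining constraints (1, 2, 4, 5) are satisfied.

3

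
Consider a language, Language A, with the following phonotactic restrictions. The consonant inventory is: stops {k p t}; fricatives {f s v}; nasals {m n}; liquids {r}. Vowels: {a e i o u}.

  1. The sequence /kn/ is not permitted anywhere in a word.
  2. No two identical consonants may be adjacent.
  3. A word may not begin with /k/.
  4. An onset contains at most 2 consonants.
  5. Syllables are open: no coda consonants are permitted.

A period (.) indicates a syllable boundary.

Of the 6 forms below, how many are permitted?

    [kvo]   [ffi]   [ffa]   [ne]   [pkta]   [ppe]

1

[kvo] — violates constraint 3: word begins with /k/ → not permitted
[ffi] — violates constraint 2: adjacent identical consonants /ff/ → not permitted
[ffa] — violates constraint 2: adjacent identical consonants /ff/ → not permitted
[ne] — σ1 onset /n/, coda /∅/ ok → permitted
[pkta] — violates constraint 4: syllable 1 onset /pkt/ has 3 consonants (> 2) → not permitted
[ppe] — violates constraint 2: adjacent identical consonants /pp/ → not permitted
Permitted: [ne] → 1.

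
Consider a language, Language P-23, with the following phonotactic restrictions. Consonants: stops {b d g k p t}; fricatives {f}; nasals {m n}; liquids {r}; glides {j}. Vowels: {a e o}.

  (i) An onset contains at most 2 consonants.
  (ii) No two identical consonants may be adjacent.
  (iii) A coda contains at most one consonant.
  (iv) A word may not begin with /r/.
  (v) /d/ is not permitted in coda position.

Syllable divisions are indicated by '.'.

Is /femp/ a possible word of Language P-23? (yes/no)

no

/femp/ — violates constraint (iii): syllable 1 coda /mp/ has 2 consonants (> 1) → phonotactically illegal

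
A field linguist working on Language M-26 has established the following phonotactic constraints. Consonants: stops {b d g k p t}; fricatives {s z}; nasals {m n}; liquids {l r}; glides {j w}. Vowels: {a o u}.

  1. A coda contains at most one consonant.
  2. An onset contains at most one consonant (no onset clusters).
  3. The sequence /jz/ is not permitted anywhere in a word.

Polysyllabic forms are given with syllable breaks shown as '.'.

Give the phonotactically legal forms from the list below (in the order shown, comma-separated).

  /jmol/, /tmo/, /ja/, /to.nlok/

/ja/

/jmol/ — violates constraint 2: syllable 1 onset /jm/ has 2 consonants (> 1) → phonotactically illegal
/tmo/ — violates constraint 2: syllable 1 onset /tm/ has 2 consonants (> 1) → phonotactically illegal
/ja/ — σ1 onset /j/, coda /∅/ ok → phonotactically legal
/to.nlok/ — violates constraint 2: syllable 2 onset /nl/ has 2 consonants (> 1) → phonotactically illegal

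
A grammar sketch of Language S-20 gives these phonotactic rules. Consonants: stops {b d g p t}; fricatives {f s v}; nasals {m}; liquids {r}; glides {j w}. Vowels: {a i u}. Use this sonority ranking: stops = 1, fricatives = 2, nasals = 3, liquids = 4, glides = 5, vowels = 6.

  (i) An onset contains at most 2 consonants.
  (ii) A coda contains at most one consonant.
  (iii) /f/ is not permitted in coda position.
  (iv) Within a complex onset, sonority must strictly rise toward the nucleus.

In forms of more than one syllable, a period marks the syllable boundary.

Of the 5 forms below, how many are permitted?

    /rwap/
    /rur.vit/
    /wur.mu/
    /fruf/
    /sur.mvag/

/rwap/ — σ1 onset /rw/ (4→5 rises), coda /p/ ok → permitted
/rur.vit/ — σ1 onset /r/, coda /r/ ok; σ2 onset /v/, coda /t/ ok → permitted
/wur.mu/ — σ1 onset /w/, coda /r/ ok; σ2 onset /m/, coda /∅/ ok → permitted
/fruf/ — violates constraint (iii): syllable 1 coda contains /f/ → not permitted
/sur.mvag/ — violates constraint (iv): syllable 2 onset /mv/: /m/ (nasal, 3) → /v/ (fricative, 2) does not rise → not permitted
Permitted: /rwap/, /rur.vit/, /wur.mu/ → 3.

3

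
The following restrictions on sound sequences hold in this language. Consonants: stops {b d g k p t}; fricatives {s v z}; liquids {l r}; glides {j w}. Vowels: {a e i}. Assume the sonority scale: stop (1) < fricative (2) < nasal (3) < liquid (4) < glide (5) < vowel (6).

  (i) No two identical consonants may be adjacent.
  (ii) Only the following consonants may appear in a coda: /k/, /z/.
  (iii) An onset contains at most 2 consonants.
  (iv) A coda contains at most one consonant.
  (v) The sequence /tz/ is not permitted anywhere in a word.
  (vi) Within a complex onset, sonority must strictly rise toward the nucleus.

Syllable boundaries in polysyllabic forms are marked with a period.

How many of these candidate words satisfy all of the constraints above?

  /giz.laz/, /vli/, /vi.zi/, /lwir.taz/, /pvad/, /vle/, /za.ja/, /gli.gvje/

5

/giz.laz/ — σ1 onset /g/, coda /z/ ok; σ2 onset /l/, coda /z/ ok → well-formed
/vli/ — σ1 onset /vl/ (2→4 rises), coda /∅/ ok → well-formed
/vi.zi/ — σ1 onset /v/, coda /∅/ ok; σ2 onset /z/, coda /∅/ ok → well-formed
/lwir.taz/ — violates constraint (ii): syllable 1 coda contains /r/, which is not a licensed coda consonant → ill-formed
/pvad/ — violates constraint (ii): syllable 1 coda contains /d/, which is not a licensed coda consonant → ill-formed
/vle/ — σ1 onset /vl/ (2→4 rises), coda /∅/ ok → well-formed
/za.ja/ — σ1 onset /z/, coda /∅/ ok; σ2 onset /j/, coda /∅/ ok → well-formed
/gli.gvje/ — violates constraint (iii): syllable 2 onset /gvj/ has 3 consonants (> 2) → ill-formed
Well-formed: /giz.laz/, /vli/, /vi.zi/, /vle/, /za.ja/ → 5.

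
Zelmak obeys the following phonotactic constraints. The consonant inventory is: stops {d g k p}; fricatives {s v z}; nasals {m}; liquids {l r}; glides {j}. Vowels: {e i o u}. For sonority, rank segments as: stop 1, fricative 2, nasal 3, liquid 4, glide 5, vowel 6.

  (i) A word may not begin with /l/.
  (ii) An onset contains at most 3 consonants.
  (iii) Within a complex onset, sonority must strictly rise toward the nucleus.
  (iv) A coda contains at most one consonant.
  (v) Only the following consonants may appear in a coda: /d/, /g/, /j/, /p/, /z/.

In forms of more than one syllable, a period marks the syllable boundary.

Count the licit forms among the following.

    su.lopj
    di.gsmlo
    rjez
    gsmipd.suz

su.lopj — violates constraint (iv): syllable 2 coda /pj/ has 2 consonants (> 1) → illicit
di.gsmlo — violates constraint (ii): syllable 2 onset /gsml/ has 4 consonants (> 3) → illicit
rjez — σ1 onset /rj/ (4→5 rises), coda /z/ ok → licit
gsmipd.suz — violates constraint (iv): syllable 1 coda /pd/ has 2 consonants (> 1) → illicit
Licit: rjez → 1.

1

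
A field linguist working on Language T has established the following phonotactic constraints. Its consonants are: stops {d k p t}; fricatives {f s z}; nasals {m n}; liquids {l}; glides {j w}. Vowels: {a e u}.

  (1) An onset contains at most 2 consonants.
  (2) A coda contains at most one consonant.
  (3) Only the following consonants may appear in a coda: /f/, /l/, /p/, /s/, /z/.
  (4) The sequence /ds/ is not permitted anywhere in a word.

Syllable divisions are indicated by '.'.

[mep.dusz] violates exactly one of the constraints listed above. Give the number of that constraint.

[mep.dusz]: syllable 2 coda /sz/ has 2 consonants (> 1).
This is a violation of constraint 2: "A coda contains at most one consonant."
The remaining constraints (1, 3, 4) are satisfied.

2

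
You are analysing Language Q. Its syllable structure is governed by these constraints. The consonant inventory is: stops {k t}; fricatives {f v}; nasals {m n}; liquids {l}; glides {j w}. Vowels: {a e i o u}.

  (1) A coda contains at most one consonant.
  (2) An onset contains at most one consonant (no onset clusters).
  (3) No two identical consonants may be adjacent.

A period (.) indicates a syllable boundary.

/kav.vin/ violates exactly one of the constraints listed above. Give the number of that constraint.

/kav.vin/: adjacent identical consonants /vv/.
This is a violation of constraint 3: "No two identical consonants may be adjacent."
The remaining constraints (1, 2) are satisfied.

3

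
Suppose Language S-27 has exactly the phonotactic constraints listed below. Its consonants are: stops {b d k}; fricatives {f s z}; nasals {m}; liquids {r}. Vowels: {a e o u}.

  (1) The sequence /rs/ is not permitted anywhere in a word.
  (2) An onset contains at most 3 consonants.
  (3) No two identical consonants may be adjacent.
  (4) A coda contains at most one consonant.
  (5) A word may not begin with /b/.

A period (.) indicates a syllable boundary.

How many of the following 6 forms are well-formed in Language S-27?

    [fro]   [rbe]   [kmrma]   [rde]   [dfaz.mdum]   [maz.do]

5

[fro] — σ1 onset /fr/ (2C), coda /∅/ ok → well-formed
[rbe] — σ1 onset /rb/ (2C), coda /∅/ ok → well-formed
[kmrma] — violates constraint 2: syllable 1 onset /kmrm/ has 4 consonants (> 3) → ill-formed
[rde] — σ1 onset /rd/ (2C), coda /∅/ ok → well-formed
[dfaz.mdum] — σ1 onset /df/ (2C), coda /z/ ok; σ2 onset /md/ (2C), coda /m/ ok → well-formed
[maz.do] — σ1 onset /m/, coda /z/ ok; σ2 onset /d/, coda /∅/ ok → well-formed
Well-formed: [fro], [rbe], [rde], [dfaz.mdum], [maz.do] → 5.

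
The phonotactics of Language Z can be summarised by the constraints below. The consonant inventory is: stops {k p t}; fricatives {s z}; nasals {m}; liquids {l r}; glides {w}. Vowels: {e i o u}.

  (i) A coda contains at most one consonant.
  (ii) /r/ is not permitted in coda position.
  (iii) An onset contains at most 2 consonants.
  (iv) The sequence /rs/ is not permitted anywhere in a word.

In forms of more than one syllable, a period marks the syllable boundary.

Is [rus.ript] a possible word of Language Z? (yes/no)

[rus.ript] — violates constraint (i): syllable 2 coda /pt/ has 2 consonants (> 1) → phonotactically illegal

no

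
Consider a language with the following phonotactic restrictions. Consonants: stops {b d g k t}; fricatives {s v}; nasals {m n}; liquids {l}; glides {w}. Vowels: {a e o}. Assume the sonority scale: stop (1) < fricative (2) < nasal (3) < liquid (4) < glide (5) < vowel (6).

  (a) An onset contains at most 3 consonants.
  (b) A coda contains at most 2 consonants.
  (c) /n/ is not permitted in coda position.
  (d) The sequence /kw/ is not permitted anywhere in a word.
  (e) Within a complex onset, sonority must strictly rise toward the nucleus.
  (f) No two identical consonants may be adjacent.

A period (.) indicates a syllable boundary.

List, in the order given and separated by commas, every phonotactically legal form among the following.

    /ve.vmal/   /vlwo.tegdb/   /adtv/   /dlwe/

/ve.vmal/, /dlwe/

/ve.vmal/ — σ1 onset /v/, coda /∅/ ok; σ2 onset /vm/ (2→3 rises), coda /l/ ok → phonotactically legal
/vlwo.tegdb/ — violates constraint (b): syllable 2 coda /gdb/ has 3 consonants (> 2) → phonotactically illegal
/adtv/ — violates constraint (b): syllable 1 coda /dtv/ has 3 consonants (> 2) → phonotactically illegal
/dlwe/ — σ1 onset /dlw/ (1→4→5 rises), coda /∅/ ok → phonotactically legal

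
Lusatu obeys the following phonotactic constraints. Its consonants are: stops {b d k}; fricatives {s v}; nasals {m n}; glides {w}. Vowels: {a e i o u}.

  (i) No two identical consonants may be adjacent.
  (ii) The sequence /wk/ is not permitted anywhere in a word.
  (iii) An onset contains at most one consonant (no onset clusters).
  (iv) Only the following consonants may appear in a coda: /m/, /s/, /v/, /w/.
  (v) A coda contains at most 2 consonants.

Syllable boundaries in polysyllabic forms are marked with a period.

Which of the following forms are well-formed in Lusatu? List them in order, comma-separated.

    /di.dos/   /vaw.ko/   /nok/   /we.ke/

/di.dos/ — σ1 onset /d/, coda /∅/ ok; σ2 onset /d/, coda /s/ ok → well-formed
/vaw.ko/ — violates constraint (ii): contains banned sequence /wk/ → ill-formed
/nok/ — violates constraint (iv): syllable 1 coda contains /k/, which is not a licensed coda consonant → ill-formed
/we.ke/ — σ1 onset /w/, coda /∅/ ok; σ2 onset /k/, coda /∅/ ok → well-formed

/di.dos/, /we.ke/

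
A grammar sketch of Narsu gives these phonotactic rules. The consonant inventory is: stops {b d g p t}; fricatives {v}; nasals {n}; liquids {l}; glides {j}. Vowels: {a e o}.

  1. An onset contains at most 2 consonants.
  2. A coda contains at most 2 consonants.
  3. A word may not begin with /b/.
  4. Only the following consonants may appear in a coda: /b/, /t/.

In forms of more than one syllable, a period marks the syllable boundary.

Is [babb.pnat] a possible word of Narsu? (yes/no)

no

[babb.pnat] — violates constraint 3: word begins with /b/ → illicit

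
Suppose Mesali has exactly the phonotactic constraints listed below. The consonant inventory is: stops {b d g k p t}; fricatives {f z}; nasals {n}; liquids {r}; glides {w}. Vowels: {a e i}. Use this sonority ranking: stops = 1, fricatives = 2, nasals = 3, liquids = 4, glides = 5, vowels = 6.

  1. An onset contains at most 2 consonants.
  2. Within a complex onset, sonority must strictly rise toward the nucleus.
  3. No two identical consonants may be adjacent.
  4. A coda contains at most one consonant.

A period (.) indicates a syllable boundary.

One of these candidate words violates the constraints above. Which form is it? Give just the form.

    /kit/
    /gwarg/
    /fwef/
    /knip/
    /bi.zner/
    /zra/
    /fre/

/gwarg/

/kit/ — σ1 onset /k/, coda /t/ ok → well-formed
/gwarg/ — violates constraint 4: syllable 1 coda /rg/ has 2 consonants (> 1) → ill-formed
/fwef/ — σ1 onset /fw/ (2→5 rises), coda /f/ ok → well-formed
/knip/ — σ1 onset /kn/ (1→3 rises), coda /p/ ok → well-formed
/bi.zner/ — σ1 onset /b/, coda /∅/ ok; σ2 onset /zn/ (2→3 rises), coda /r/ ok → well-formed
/zra/ — σ1 onset /zr/ (2→4 rises), coda /∅/ ok → well-formed
/fre/ — σ1 onset /fr/ (2→4 rises), coda /∅/ ok → well-formed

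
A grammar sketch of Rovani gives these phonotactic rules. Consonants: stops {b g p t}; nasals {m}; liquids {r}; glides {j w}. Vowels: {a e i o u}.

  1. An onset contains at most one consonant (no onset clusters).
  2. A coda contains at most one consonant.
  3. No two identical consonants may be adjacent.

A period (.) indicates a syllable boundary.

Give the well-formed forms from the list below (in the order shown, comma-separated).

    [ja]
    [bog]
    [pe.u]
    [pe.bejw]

[ja], [bog], [pe.u]

[ja] — σ1 onset /j/, coda /∅/ ok → well-formed
[bog] — σ1 onset /b/, coda /g/ ok → well-formed
[pe.u] — σ1 onset /p/, coda /∅/ ok; σ2 onset /∅/, coda /∅/ ok → well-formed
[pe.bejw] — violates constraint 2: syllable 2 coda /jw/ has 2 consonants (> 1) → ill-formed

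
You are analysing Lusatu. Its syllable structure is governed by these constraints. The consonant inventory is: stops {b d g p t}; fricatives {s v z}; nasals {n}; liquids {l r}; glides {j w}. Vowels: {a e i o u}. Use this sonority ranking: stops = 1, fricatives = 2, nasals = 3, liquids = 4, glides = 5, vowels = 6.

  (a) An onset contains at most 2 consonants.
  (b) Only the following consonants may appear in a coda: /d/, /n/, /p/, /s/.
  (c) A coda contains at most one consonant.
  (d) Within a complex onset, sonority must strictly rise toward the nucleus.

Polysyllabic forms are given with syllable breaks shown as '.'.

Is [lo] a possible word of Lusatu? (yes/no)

yes

[lo] — σ1 onset /l/, coda /∅/ ok → well-formed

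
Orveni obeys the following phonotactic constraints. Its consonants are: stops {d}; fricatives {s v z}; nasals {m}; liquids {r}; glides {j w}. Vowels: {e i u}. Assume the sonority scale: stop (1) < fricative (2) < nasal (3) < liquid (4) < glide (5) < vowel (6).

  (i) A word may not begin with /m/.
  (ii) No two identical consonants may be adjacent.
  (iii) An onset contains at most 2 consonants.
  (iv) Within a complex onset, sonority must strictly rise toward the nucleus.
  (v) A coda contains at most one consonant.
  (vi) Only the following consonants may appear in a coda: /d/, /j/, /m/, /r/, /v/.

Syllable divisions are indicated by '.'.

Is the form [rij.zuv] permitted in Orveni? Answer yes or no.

yes

[rij.zuv] — σ1 onset /r/, coda /j/ ok; σ2 onset /z/, coda /v/ ok → permitted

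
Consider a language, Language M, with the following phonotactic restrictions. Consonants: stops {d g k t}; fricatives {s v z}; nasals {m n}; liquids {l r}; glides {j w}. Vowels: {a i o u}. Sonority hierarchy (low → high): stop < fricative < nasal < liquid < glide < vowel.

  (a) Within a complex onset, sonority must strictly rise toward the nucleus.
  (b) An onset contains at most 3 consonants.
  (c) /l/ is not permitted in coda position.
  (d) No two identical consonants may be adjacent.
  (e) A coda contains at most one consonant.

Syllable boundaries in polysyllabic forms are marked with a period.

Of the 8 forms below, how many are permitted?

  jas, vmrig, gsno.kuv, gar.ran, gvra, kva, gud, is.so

6

jas — σ1 onset /j/, coda /s/ ok → permitted
vmrig — σ1 onset /vmr/ (2→3→4 rises), coda /g/ ok → permitted
gsno.kuv — σ1 onset /gsn/ (1→2→3 rises), coda /∅/ ok; σ2 onset /k/, coda /v/ ok → permitted
gar.ran — violates constraint (d): adjacent identical consonants /rr/ → not permitted
gvra — σ1 onset /gvr/ (1→2→4 rises), coda /∅/ ok → permitted
kva — σ1 onset /kv/ (1→2 rises), coda /∅/ ok → permitted
gud — σ1 onset /g/, coda /d/ ok → permitted
is.so — violates constraint (d): adjacent identical consonants /ss/ → not permitted
Permitted: jas, vmrig, gsno.kuv, gvra, kva, gud → 6.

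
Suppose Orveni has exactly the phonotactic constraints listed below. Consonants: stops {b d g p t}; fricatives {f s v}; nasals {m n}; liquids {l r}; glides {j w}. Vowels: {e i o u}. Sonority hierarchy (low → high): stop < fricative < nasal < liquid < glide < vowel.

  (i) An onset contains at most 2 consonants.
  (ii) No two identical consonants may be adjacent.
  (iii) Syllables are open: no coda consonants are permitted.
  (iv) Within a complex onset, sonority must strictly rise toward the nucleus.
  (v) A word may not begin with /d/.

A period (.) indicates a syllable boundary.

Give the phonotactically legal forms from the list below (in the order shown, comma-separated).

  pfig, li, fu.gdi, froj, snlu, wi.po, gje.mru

pfig — violates constraint (iii): syllable 1 coda /g/ has 1 consonant (> 0) → phonotactically illegal
li — σ1 onset /l/, coda /∅/ ok → phonotactically legal
fu.gdi — violates constraint (iv): syllable 2 onset /gd/: /g/ (stop, 1) → /d/ (stop, 1) does not rise → phonotactically illegal
froj — violates constraint (iii): syllable 1 coda /j/ has 1 consonant (> 0) → phonotactically illegal
snlu — violates constraint (i): syllable 1 onset /snl/ has 3 consonants (> 2) → phonotactically illegal
wi.po — σ1 onset /w/, coda /∅/ ok; σ2 onset /p/, coda /∅/ ok → phonotactically legal
gje.mru — σ1 onset /gj/ (1→5 rises), coda /∅/ ok; σ2 onset /mr/ (3→4 rises), coda /∅/ ok → phonotactically legal

li, wi.po, gje.mru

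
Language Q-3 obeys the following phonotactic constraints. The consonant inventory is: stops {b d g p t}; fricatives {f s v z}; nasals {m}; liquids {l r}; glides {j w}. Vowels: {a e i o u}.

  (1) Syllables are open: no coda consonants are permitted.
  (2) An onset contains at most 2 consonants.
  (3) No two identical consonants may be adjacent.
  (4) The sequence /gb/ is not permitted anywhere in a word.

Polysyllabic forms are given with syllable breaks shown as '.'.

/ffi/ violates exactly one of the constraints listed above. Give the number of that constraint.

/ffi/: adjacent identical consonants /ff/.
This is a violation of constraint 3: "No two identical consonants may be adjacent."
The remaining constraints (1, 2, 4) are satisfied.

3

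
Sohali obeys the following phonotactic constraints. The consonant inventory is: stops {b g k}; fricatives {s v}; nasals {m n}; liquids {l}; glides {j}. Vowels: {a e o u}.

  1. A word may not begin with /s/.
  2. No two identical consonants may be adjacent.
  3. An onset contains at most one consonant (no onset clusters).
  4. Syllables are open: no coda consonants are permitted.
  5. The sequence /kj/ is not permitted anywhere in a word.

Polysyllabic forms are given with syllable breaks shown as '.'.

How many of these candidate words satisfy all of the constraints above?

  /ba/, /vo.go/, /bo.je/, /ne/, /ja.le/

/ba/ — σ1 onset /b/, coda /∅/ ok → permitted
/vo.go/ — σ1 onset /v/, coda /∅/ ok; σ2 onset /g/, coda /∅/ ok → permitted
/bo.je/ — σ1 onset /b/, coda /∅/ ok; σ2 onset /j/, coda /∅/ ok → permitted
/ne/ — σ1 onset /n/, coda /∅/ ok → permitted
/ja.le/ — σ1 onset /j/, coda /∅/ ok; σ2 onset /l/, coda /∅/ ok → permitted
Permitted: /ba/, /vo.go/, /bo.je/, /ne/, /ja.le/ → 5.

5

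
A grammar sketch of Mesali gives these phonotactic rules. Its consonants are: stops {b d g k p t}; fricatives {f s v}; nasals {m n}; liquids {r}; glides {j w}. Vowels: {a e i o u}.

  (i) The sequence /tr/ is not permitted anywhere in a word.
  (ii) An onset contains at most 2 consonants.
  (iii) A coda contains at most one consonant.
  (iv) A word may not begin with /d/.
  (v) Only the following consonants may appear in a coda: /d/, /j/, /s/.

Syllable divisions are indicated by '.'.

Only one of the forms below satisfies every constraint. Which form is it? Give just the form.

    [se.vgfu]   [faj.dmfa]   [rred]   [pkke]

[rred]

[se.vgfu] — violates constraint (ii): syllable 2 onset /vgf/ has 3 consonants (> 2) → phonotactically illegal
[faj.dmfa] — violates constraint (ii): syllable 2 onset /dmf/ has 3 consonants (> 2) → phonotactically illegal
[rred] — σ1 onset /rr/ (2C), coda /d/ ok → phonotactically legal
[pkke] — violates constraint (ii): syllable 1 onset /pkk/ has 3 consonants (> 2) → phonotactically illegal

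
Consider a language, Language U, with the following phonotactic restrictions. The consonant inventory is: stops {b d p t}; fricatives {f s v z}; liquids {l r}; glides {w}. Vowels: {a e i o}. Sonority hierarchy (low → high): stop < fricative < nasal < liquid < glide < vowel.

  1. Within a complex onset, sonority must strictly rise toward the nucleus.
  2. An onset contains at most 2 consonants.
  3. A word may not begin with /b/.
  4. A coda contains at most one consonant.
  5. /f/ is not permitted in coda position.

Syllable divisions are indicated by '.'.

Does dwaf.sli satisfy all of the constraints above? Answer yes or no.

no

dwaf.sli — violates constraint 5: syllable 1 coda contains /f/ → phonotactically illegal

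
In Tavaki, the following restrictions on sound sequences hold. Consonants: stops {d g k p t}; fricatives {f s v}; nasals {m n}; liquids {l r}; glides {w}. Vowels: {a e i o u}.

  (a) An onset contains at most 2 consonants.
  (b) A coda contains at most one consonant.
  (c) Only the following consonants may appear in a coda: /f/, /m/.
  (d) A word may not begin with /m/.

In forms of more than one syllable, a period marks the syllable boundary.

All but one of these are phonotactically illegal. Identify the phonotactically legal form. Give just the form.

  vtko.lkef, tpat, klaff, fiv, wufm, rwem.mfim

rwem.mfim

vtko.lkef — violates constraint (a): syllable 1 onset /vtk/ has 3 consonants (> 2) → phonotactically illegal
tpat — violates constraint (c): syllable 1 coda contains /t/, which is not a licensed coda consonant → phonotactically illegal
klaff — violates constraint (b): syllable 1 coda /ff/ has 2 consonants (> 1) → phonotactically illegal
fiv — violates constraint (c): syllable 1 coda contains /v/, which is not a licensed coda consonant → phonotactically illegal
wufm — violates constraint (b): syllable 1 coda /fm/ has 2 consonants (> 1) → phonotactically illegal
rwem.mfim — σ1 onset /rw/ (2C), coda /m/ ok; σ2 onset /mf/ (2C), coda /m/ ok → phonotactically legal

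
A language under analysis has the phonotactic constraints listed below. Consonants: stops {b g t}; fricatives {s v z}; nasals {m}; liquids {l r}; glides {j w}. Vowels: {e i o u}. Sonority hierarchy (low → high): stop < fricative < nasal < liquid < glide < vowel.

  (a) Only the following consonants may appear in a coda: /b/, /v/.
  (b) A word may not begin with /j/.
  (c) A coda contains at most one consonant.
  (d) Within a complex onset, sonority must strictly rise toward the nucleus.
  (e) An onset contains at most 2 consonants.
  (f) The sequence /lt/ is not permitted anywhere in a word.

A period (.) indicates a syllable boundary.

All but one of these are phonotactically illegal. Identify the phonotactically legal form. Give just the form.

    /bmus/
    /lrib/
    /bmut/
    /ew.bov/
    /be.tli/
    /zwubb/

/bmus/ — violates constraint (a): syllable 1 coda contains /s/, which is not a licensed coda consonant → phonotactically illegal
/lrib/ — violates constraint (d): syllable 1 onset /lr/: /l/ (liquid, 4) → /r/ (liquid, 4) does not rise → phonotactically illegal
/bmut/ — violates constraint (a): syllable 1 coda contains /t/, which is not a licensed coda consonant → phonotactically illegal
/ew.bov/ — violates constraint (a): syllable 1 coda contains /w/, which is not a licensed coda consonant → phonotactically illegal
/be.tli/ — σ1 onset /b/, coda /∅/ ok; σ2 onset /tl/ (1→4 rises), coda /∅/ ok → phonotactically legal
/zwubb/ — violates constraint (c): syllable 1 coda /bb/ has 2 consonants (> 1) → phonotactically illegal

/be.tli/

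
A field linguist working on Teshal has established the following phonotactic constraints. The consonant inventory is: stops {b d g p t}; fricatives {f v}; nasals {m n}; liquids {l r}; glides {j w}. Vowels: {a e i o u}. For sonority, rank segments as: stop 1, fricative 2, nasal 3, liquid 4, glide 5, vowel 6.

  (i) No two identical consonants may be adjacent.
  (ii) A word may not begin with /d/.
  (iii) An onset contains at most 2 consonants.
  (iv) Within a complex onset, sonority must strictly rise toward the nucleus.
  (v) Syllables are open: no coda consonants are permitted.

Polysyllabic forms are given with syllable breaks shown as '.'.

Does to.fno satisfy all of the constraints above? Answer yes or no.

yes

to.fno — σ1 onset /t/, coda /∅/ ok; σ2 onset /fn/ (2→3 rises), coda /∅/ ok → well-formed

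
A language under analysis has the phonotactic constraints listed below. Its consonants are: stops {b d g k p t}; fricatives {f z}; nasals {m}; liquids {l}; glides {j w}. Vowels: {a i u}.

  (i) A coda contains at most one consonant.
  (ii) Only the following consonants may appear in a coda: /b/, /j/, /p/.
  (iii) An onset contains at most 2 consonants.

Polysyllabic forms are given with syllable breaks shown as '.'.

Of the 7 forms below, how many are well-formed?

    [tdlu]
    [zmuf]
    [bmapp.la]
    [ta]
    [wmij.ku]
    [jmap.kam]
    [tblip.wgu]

2

[tdlu] — violates constraint (iii): syllable 1 onset /tdl/ has 3 consonants (> 2) → ill-formed
[zmuf] — violates constraint (ii): syllable 1 coda contains /f/, which is not a licensed coda consonant → ill-formed
[bmapp.la] — violates constraint (i): syllable 1 coda /pp/ has 2 consonants (> 1) → ill-formed
[ta] — σ1 onset /t/, coda /∅/ ok → well-formed
[wmij.ku] — σ1 onset /wm/ (2C), coda /j/ ok; σ2 onset /k/, coda /∅/ ok → well-formed
[jmap.kam] — violates constraint (ii): syllable 2 coda contains /m/, which is not a licensed coda consonant → ill-formed
[tblip.wgu] — violates constraint (iii): syllable 1 onset /tbl/ has 3 consonants (> 2) → ill-formed
Well-formed: [ta], [wmij.ku] → 2.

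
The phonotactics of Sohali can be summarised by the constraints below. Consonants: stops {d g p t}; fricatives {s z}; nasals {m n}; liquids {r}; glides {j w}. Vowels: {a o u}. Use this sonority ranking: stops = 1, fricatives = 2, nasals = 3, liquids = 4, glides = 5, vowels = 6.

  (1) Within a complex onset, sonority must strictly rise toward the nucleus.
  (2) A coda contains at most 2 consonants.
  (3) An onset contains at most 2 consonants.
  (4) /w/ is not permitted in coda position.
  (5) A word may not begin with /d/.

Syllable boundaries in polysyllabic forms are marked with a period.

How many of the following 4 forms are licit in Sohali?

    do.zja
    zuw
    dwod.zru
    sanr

do.zja — violates constraint 5: word begins with /d/ → illicit
zuw — violates constraint 4: syllable 1 coda contains /w/ → illicit
dwod.zru — violates constraint 5: word begins with /d/ → illicit
sanr — σ1 onset /s/, coda /nr/ (2C) ok → licit
Licit: sanr → 1.

1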